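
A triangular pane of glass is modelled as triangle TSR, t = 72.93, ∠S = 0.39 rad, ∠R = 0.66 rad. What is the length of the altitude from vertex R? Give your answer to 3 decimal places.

The third angle is ∠T = π − ∠S − ∠R = 2.092 rad.
Law of sines: s = t·sin S/sin T ≈ 31.965.
Law of sines: r = t·sin R/sin T ≈ 51.549.
Area = ½·t·s·sin R ≈ 714.65.
The altitude from R has length 2·area/r ≈ 27.727.

h_R ≈ 27.727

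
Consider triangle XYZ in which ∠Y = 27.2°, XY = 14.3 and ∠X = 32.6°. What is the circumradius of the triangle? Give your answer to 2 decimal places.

8.27

The third angle is ∠Z = 180° − ∠X − ∠Y = 120.20°.
Law of sines: YZ = XY·sin X/sin Z ≈ 8.9143.
Law of sines: ZX = XY·sin Y/sin Z ≈ 7.563.
Circumradius = XY/(2 sin Z) ≈ 8.2728.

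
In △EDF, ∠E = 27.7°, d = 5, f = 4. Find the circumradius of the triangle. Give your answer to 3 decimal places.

By the law of cosines, e² = d² + f² − 2·d·f·cos E = 5.5843, so e ≈ 2.3631.
Area = ½·d·f·sin E ≈ 4.6484.
Circumradius = e/(2 sin E) ≈ 2.5418.

2.542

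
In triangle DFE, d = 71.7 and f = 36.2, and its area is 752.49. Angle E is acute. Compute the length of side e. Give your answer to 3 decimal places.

From area = ½·d·f·sin E, we get sin E = 2·area/(d·f) ≈ 0.57983.
Taking the acute solution, ∠E ≈ 35.44°.
Law of cosines then gives e ≈ 47.138.

47.138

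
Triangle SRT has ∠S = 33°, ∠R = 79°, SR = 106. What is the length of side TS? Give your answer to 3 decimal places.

The third angle is ∠T = 180° − ∠S − ∠R = 68.00°.
Law of sines: TS = SR·sin R/sin T ≈ 112.22.

112.224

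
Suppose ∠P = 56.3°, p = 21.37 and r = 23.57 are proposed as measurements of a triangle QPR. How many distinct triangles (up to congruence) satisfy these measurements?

r·sin P = 23.57·sin(56.3°) ≈ 19.61.
Since r sin P < p < r (19.61 < 21.37 < 23.57), two triangles exist.

2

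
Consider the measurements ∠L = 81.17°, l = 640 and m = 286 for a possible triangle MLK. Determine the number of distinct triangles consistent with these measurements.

m·sin L = 286·sin(81.17°) ≈ 282.6.
Since l ≥ m, exactly one triangle exists.

1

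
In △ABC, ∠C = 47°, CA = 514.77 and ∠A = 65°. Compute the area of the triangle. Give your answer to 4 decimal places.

area ≈ 94718.2743

The third angle is ∠B = 180° − ∠C − ∠A = 68.00°.
Law of sines: BC = CA·sin A/sin B ≈ 503.18.
Law of sines: AB = CA·sin C/sin B ≈ 406.05.
Area = ½·CA·BC·sin C ≈ 94718.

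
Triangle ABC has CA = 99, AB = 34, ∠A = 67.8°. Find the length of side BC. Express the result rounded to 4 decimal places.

91.7245

By the law of cosines, BC² = CA² + AB² − 2·CA·AB·cos A = 8413.4, so BC ≈ 91.724.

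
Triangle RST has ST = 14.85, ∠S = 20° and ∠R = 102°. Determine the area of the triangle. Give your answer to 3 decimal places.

The third angle is ∠T = 180° − ∠R − ∠S = 58.00°.
Law of sines: TR = ST·sin S/sin R ≈ 5.1925.
Law of sines: RS = ST·sin T/sin R ≈ 12.875.
Area = ½·ST·TR·sin T ≈ 32.696.

area ≈ 32.696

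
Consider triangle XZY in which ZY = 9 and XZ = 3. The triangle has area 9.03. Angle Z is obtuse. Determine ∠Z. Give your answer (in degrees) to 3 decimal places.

From area = ½·XZ·ZY·sin Z, we get sin Z = 2·area/(XZ·ZY) ≈ 0.66889.
Taking the obtuse solution, ∠Z ≈ 138.02°.

138.019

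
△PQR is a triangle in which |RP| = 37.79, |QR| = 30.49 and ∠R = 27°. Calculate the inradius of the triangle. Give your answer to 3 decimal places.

r ≈ 6.102

By the law of cosines, |PQ|² = |QR|² + |RP|² − 2·|QR|·|RP|·cos R = 304.46, so |PQ| ≈ 17.449.
Area = ½·|QR|·|RP|·sin R ≈ 261.55.
Semiperimeter s = (30.49+37.79+17.449)/2 = 42.864.
Inradius = area/s = 261.55/42.864 ≈ 6.1018.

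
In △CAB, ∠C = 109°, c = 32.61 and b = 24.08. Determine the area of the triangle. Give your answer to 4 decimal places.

176.5223

Law of sines: sin B = b·sin C/c ≈ 0.69819.
Since c ≥ b, only the acute value applies: ∠B ≈ 44.28°.
Then ∠A = 180° − ∠C − ∠B ≈ 26.72°.
Law of sines gives a = c·sin A/sin C ≈ 15.506.
Area = ½·c·b·sin A ≈ 176.52.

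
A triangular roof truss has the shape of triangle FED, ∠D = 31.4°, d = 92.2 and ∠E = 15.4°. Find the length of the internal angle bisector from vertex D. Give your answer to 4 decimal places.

66.3211

The third angle is ∠F = 180° − ∠E − ∠D = 133.20°.
Law of sines: f = d·sin F/sin D ≈ 129.
Law of sines: e = d·sin E/sin D ≈ 46.994.
The bisector from D has length 2·f·e·cos(∠D/2)/(f+e) ≈ 66.321.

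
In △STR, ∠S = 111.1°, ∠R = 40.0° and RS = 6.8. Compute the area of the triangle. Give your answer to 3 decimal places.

The third angle is ∠T = 180° − ∠R − ∠S = 28.90°.
Law of sines: TR = RS·sin S/sin T ≈ 13.127.
Law of sines: ST = RS·sin R/sin T ≈ 9.0443.
Area = ½·RS·TR·sin R ≈ 28.689.

28.689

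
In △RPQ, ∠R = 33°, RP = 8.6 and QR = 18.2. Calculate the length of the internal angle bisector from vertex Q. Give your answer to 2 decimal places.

By the law of cosines, PQ² = QR² + RP² − 2·QR·RP·cos R = 142.66, so PQ ≈ 11.944.
Law of cosines again: cos Q = (PQ² + QR² − RP²)/(2·PQ·QR) ≈ 0.91990, so ∠Q ≈ 23.09°.
The bisector from Q has length 2·PQ·QR·cos(∠Q/2)/(PQ+QR) ≈ 14.131.

t_Q ≈ 14.13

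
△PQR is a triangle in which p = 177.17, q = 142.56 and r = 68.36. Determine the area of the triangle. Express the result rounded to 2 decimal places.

4603.15

Semiperimeter s = (177.17 + 142.56 + 68.36)/2 = 194.05.
Heron's formula: area = √(194.05·16.875·51.485·125.69) ≈ 4603.2.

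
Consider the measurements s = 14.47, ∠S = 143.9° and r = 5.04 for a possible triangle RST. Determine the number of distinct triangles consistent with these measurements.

1

r·sin S = 5.04·sin(143.9°) ≈ 2.97.
Since ∠S is not acute, a triangle exists only if s > r; here s > r, so there is exactly one triangle.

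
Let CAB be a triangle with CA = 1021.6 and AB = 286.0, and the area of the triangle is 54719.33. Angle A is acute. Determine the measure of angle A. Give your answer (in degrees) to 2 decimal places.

22.00

From area = ½·CA·AB·sin A, we get sin A = 2·area/(CA·AB) ≈ 0.37456.
Taking the acute solution, ∠A ≈ 22.00°.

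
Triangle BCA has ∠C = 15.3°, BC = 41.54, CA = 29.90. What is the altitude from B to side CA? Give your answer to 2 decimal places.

By the law of cosines, AB² = BC² + CA² − 2·BC·CA·cos C = 223.53, so AB ≈ 14.951.
Area = ½·BC·CA·sin C ≈ 163.87.
The altitude from B has length 2·area/CA ≈ 10.961.

10.96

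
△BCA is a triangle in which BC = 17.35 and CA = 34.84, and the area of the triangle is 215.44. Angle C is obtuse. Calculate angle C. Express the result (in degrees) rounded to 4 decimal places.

From area = ½·BC·CA·sin C, we get sin C = 2·area/(BC·CA) ≈ 0.71282.
Taking the obtuse solution, ∠C ≈ 134.54°.

∠C ≈ 134.5353°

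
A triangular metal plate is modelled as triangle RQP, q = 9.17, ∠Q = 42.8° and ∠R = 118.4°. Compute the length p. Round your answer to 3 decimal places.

The third angle is ∠P = 180° − ∠R − ∠Q = 18.80°.
Law of sines: p = q·sin P/sin Q ≈ 4.3494.

4.349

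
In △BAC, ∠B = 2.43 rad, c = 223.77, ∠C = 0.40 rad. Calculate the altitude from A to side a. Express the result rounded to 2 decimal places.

146.13

The third angle is ∠A = π − ∠C − ∠B = 0.312 rad.
Law of sines: b = c·sin B/sin C ≈ 375.25.
Law of sines: a = c·sin A/sin C ≈ 176.17.
Area = ½·c·b·sin A ≈ 12872.
The altitude from A has length 2·area/a ≈ 146.13.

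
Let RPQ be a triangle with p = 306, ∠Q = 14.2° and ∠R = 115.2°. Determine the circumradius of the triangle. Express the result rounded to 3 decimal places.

The third angle is ∠P = 180° − ∠Q − ∠R = 50.60°.
Law of sines: r = p·sin R/sin P ≈ 358.31.
Law of sines: q = p·sin Q/sin P ≈ 97.141.
Circumradius = p/(2 sin P) ≈ 198.

197.998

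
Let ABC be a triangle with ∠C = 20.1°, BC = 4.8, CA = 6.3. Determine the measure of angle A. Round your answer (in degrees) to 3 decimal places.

By the law of cosines, AB² = BC² + CA² − 2·BC·CA·cos C = 5.9336, so AB ≈ 2.4359.
Law of cosines again: cos A = (CA² + AB² − BC²)/(2·CA·AB) ≈ 0.73581, so ∠A ≈ 42.62°.

42.625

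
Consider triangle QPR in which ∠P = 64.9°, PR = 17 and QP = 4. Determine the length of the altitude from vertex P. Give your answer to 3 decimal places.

3.916

By the law of cosines, RQ² = QP² + PR² − 2·QP·PR·cos P = 247.31, so RQ ≈ 15.726.
Area = ½·QP·PR·sin P ≈ 30.789.
The altitude from P has length 2·area/RQ ≈ 3.9157.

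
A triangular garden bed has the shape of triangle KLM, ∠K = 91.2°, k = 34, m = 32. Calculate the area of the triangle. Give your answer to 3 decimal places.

area ≈ 173.378

Law of sines: sin M = m·sin K/k ≈ 0.94097.
Since k ≥ m, only the acute value applies: ∠M ≈ 70.22°.
Then ∠L = 180° − ∠K − ∠M ≈ 18.58°.
Law of sines gives l = k·sin L/sin K ≈ 10.838.
Area = ½·k·m·sin L ≈ 173.38.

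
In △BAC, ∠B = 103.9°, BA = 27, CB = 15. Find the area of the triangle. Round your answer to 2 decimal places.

Area = ½·CB·BA·sin B ≈ 196.57.

area ≈ 196.57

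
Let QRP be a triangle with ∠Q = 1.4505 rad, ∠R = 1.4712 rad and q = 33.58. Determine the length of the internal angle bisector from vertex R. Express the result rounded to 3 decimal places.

8.970

The third angle is ∠P = π − ∠Q − ∠R = 0.2199 rad.
Law of sines: r = q·sin R/sin Q ≈ 33.657.
Law of sines: p = q·sin P/sin Q ≈ 7.378.
The bisector from R has length 2·p·q·cos(∠R/2)/(p+q) ≈ 8.9697.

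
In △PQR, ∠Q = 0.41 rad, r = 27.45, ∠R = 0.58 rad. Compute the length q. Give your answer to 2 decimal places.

The third angle is ∠P = π − ∠Q − ∠R = 2.152 rad.
Law of sines: q = r·sin Q/sin R ≈ 19.966.

19.97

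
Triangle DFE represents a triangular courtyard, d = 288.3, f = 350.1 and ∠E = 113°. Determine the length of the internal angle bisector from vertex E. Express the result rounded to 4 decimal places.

174.5273

By the law of cosines, e² = d² + f² − 2·d·f·cos E = 2.8456e+05, so e ≈ 533.44.
The bisector from E has length 2·d·f·cos(∠E/2)/(d+f) ≈ 174.53.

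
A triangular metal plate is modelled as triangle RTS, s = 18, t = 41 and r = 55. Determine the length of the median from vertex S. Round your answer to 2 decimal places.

Median from S: ½√(2·r² + 2·t² − s²) ≈ 47.666.

m_S ≈ 47.67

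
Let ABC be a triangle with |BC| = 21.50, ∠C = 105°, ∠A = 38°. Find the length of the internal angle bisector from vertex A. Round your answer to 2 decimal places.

t_A ≈ 24.49

The third angle is ∠B = 180° − ∠C − ∠A = 37.00°.
Law of sines: |CA| = |BC|·sin B/sin A ≈ 21.016.
Law of sines: |AB| = |BC|·sin C/sin A ≈ 33.732.
The bisector from A has length 2·|CA|·|AB|·cos(∠A/2)/(|CA|+|AB|) ≈ 24.487.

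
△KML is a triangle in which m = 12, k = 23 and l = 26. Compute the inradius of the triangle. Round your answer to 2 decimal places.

Semiperimeter s = (23 + 12 + 26)/2 = 30.5.
Heron's formula: area = √(30.5·7.5·18.5·4.5) ≈ 138.
Inradius = area/s = 138/30.5 ≈ 4.5245.

4.52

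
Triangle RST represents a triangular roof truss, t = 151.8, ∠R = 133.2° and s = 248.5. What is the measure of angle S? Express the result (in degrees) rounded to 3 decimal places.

∠S ≈ 29.368°

By the law of cosines, r² = s² + t² − 2·s·t·cos R = 1.3644e+05, so r ≈ 369.38.
Law of cosines again: cos S = (t² + r² − s²)/(2·t·r) ≈ 0.87149, so ∠S ≈ 29.37°.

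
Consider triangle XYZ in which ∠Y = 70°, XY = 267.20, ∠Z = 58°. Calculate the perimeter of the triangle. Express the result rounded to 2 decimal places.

perimeter ≈ 811.56

The third angle is ∠X = 180° − ∠Y − ∠Z = 52.00°.
Law of sines: YZ = XY·sin X/sin Z ≈ 248.28.
Law of sines: ZX = XY·sin Y/sin Z ≈ 296.08.
Semiperimeter s = (248.28+296.08+267.2)/2 = 405.78.
Perimeter = 248.28 + 296.08 + 267.2 = 811.56.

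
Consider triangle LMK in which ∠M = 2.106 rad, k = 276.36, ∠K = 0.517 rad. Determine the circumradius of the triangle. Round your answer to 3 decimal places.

The third angle is ∠L = π − ∠M − ∠K = 0.519 rad.
Law of sines: l = k·sin L/sin K ≈ 277.13.
Law of sines: m = k·sin M/sin K ≈ 480.94.
Circumradius = k/(2 sin K) ≈ 279.56.

R ≈ 279.561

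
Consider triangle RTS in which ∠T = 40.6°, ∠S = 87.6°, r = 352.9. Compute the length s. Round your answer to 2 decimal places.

448.67

The third angle is ∠R = 180° − ∠T − ∠S = 51.80°.
Law of sines: s = r·sin S/sin R ≈ 448.67.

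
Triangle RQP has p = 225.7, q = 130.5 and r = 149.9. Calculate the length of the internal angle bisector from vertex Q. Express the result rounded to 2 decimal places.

t_Q ≈ 172.48

By the law of cosines, cos Q = (p² + r² − q²) / (2·p·r) ≈ 0.83323, so ∠Q ≈ 33.57°.
The bisector from Q has length 2·p·r·cos(∠Q/2)/(p+r) ≈ 172.48.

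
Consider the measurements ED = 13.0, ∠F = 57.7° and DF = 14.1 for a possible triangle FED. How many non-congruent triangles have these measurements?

DF·sin F = 14.1·sin(57.7°) ≈ 11.92.
Since DF sin F < ED < DF (11.92 < 13.0 < 14.1), two triangles exist.

2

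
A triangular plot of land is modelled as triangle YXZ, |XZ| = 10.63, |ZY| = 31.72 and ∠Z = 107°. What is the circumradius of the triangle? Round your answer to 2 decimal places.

18.97

By the law of cosines, |YX|² = |XZ|² + |ZY|² − 2·|XZ|·|ZY|·cos Z = 1316.3, so |YX| ≈ 36.281.
Area = ½·|XZ|·|ZY|·sin Z ≈ 161.23.
Circumradius = |YX|/(2 sin Z) ≈ 18.969.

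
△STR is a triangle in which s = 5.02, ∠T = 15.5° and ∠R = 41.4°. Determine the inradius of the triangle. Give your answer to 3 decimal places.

The third angle is ∠S = 180° − ∠T − ∠R = 123.10°.
Law of sines: t = s·sin T/sin S ≈ 1.6014.
Law of sines: r = s·sin R/sin S ≈ 3.9629.
Area = ½·s·t·sin R ≈ 2.6582.
Semiperimeter p = (5.02+1.6014+3.9629)/2 = 5.2922.
Inradius = area/p = 2.6582/5.2922 ≈ 0.50229.

0.502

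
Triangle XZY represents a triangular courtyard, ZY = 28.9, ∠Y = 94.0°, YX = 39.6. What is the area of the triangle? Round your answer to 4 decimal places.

Area = ½·ZY·YX·sin Y ≈ 570.83.

570.8261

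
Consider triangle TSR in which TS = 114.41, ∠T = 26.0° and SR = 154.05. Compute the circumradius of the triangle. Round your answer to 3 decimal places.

175.707

Law of sines: sin R = TS·sin T/SR ≈ 0.32557.
Since SR ≥ TS, only the acute value applies: ∠R ≈ 19.00°.
Then ∠S = 180° − ∠T − ∠R ≈ 135.00°.
Law of sines gives RT = SR·sin S/sin T ≈ 248.49.
Circumradius = SR/(2 sin T) ≈ 175.71.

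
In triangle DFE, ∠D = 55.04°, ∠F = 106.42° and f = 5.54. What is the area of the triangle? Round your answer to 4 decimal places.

4.1690

The third angle is ∠E = 180° − ∠D − ∠F = 18.54°.
Law of sines: d = f·sin D/sin F ≈ 4.7334.
Law of sines: e = f·sin E/sin F ≈ 1.8364.
Area = ½·f·d·sin E ≈ 4.169.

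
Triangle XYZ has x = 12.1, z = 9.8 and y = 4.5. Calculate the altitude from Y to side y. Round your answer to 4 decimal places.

h_Y ≈ 9.2109

Semiperimeter s = (12.1 + 4.5 + 9.8)/2 = 13.2.
Heron's formula: area = √(13.2·1.1·8.7·3.4) ≈ 20.724.
The altitude from Y has length 2·area/y ≈ 9.2109.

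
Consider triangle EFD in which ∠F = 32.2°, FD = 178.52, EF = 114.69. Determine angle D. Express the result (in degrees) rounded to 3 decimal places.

By the law of cosines, DE² = EF² + FD² − 2·EF·FD·cos F = 10372, so DE ≈ 101.85.
Law of cosines again: cos D = (FD² + DE² − EF²)/(2·FD·DE) ≈ 0.79994, so ∠D ≈ 36.88°.

∠D ≈ 36.876°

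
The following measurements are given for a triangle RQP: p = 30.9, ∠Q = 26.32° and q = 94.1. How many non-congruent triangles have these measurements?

p·sin Q = 30.9·sin(26.32°) ≈ 13.7.
Since q ≥ p, exactly one triangle exists.

1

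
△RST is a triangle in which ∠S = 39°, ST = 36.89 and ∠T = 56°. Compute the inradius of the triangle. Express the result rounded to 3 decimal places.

r ≈ 7.841

The third angle is ∠R = 180° − ∠S − ∠T = 85.00°.
Law of sines: TR = ST·sin S/sin R ≈ 23.304.
Law of sines: RS = ST·sin T/sin R ≈ 30.7.
Area = ½·ST·TR·sin T ≈ 356.36.
Semiperimeter s = (36.89+23.304+30.7)/2 = 45.447.
Inradius = area/s = 356.36/45.447 ≈ 7.8412.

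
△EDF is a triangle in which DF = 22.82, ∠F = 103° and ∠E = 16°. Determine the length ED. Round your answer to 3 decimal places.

The third angle is ∠D = 180° − ∠F − ∠E = 61.00°.
Law of sines: ED = DF·sin F/sin E ≈ 80.668.

80.668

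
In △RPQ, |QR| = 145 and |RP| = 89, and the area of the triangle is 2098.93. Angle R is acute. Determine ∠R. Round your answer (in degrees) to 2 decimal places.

From area = ½·|QR|·|RP|·sin R, we get sin R = 2·area/(|QR|·|RP|) ≈ 0.32529.
Taking the acute solution, ∠R ≈ 18.98°.

∠R ≈ 18.98°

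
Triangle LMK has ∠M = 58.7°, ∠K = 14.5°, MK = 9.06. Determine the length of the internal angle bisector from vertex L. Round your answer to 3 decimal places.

The third angle is ∠L = 180° − ∠M − ∠K = 106.80°.
Law of sines: KL = MK·sin M/sin L ≈ 8.0865.
Law of sines: LM = MK·sin K/sin L ≈ 2.3696.
The bisector from L has length 2·KL·LM·cos(∠L/2)/(KL+LM) ≈ 2.1853.

2.185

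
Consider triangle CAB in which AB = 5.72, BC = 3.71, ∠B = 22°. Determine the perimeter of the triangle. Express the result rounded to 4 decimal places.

By the law of cosines, CA² = AB² + BC² − 2·AB·BC·cos B = 7.1306, so CA ≈ 2.6703.
Semiperimeter s = (5.72+3.71+2.6703)/2 = 6.0502.
Perimeter = 5.72 + 3.71 + 2.6703 = 12.1.

12.1003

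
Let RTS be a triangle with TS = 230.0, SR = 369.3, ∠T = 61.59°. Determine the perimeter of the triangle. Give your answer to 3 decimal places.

1017.690

Law of sines: sin R = TS·sin T/SR ≈ 0.54779.
Since SR ≥ TS, only the acute value applies: ∠R ≈ 33.22°.
Then ∠S = 180° − ∠T − ∠R ≈ 85.19°.
Law of sines gives RT = SR·sin S/sin T ≈ 418.39.
Semiperimeter s = (230+369.3+418.39)/2 = 508.85.
Perimeter = 230 + 369.3 + 418.39 = 1017.7.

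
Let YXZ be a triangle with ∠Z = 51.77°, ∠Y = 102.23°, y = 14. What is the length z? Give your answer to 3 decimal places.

The third angle is ∠X = 180° − ∠Z − ∠Y = 26.00°.
Law of sines: z = y·sin Z/sin Y ≈ 11.253.

11.253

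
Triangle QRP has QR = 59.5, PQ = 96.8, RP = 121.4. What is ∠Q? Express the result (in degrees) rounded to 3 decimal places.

By the law of cosines, cos Q = (PQ² + QR² − RP²) / (2·PQ·QR) ≈ -0.15865, so ∠Q ≈ 99.13°.

99.128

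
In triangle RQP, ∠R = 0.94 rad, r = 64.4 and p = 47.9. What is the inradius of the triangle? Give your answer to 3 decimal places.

16.062

Law of sines: sin P = p·sin R/r ≈ 0.60065.
Since r ≥ p, only the acute value applies: ∠P ≈ 0.644 rad.
Then ∠Q = π − ∠R − ∠P ≈ 1.557 rad.
Law of sines gives q = r·sin Q/sin R ≈ 79.739.
Area = ½·r·p·sin Q ≈ 1542.2.
Semiperimeter s = (64.4+79.739+47.9)/2 = 96.02.
Inradius = area/s = 1542.2/96.02 ≈ 16.062.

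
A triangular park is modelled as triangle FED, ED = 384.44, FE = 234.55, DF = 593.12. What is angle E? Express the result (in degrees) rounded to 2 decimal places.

By the law of cosines, cos E = (FE² + ED² − DF²) / (2·FE·ED) ≈ -0.82612, so ∠E ≈ 145.70°.

145.70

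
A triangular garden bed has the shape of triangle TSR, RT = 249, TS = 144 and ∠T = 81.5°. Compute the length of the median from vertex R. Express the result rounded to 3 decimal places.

m_R ≈ 248.767

By the law of cosines, SR² = RT² + TS² − 2·RT·TS·cos T = 72137, so SR ≈ 268.58.
Median from R: ½√(2·SR² + 2·RT² − TS²) ≈ 248.77.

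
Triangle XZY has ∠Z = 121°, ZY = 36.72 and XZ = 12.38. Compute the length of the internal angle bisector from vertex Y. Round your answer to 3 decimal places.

t_Y ≈ 39.897

By the law of cosines, YX² = XZ² + ZY² − 2·XZ·ZY·cos Z = 1969.9, so YX ≈ 44.383.
Law of cosines again: cos Y = (ZY² + YX² − XZ²)/(2·ZY·YX) ≈ 0.97100, so ∠Y ≈ 13.83°.
The bisector from Y has length 2·ZY·YX·cos(∠Y/2)/(ZY+YX) ≈ 39.897.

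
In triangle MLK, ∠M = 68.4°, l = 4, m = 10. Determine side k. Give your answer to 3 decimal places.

Law of sines: sin L = l·sin M/m ≈ 0.37191.
Since m ≥ l, only the acute value applies: ∠L ≈ 21.83°.
Then ∠K = 180° − ∠M − ∠L ≈ 89.77°.
Law of sines gives k = m·sin K/sin M ≈ 10.755.

10.755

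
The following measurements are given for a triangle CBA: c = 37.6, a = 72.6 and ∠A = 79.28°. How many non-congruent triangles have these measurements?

c·sin A = 37.6·sin(79.28°) ≈ 36.94.
Since a ≥ c, exactly one triangle exists.

1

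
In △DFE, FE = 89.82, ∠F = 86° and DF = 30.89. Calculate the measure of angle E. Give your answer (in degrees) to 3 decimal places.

By the law of cosines, ED² = DF² + FE² − 2·DF·FE·cos F = 8634.7, so ED ≈ 92.923.
Law of cosines again: cos E = (FE² + ED² − DF²)/(2·FE·ED) ≈ 0.94341, so ∠E ≈ 19.37°.

∠E ≈ 19.367°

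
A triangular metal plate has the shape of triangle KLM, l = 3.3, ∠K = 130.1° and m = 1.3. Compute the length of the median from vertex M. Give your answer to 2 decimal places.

3.75

By the law of cosines, k² = l² + m² − 2·l·m·cos K = 18.107, so k ≈ 4.2552.
Median from M: ½√(2·k² + 2·l² − m²) ≈ 3.7518.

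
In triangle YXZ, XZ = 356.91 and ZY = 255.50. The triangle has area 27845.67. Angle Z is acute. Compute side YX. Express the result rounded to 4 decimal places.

219.6506

From area = ½·XZ·ZY·sin Z, we get sin Z = 2·area/(XZ·ZY) ≈ 0.61071.
Taking the acute solution, ∠Z ≈ 37.64°.
Law of cosines then gives YX ≈ 219.65.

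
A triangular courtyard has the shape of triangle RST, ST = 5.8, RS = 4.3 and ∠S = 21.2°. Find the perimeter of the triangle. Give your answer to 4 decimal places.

By the law of cosines, TR² = RS² + ST² − 2·RS·ST·cos S = 5.6257, so TR ≈ 2.3719.
Semiperimeter s = (5.8+2.3719+4.3)/2 = 6.2359.
Perimeter = 5.8 + 2.3719 + 4.3 = 12.472.

12.4719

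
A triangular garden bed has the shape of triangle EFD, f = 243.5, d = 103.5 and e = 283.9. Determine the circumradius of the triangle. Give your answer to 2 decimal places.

R ≈ 145.19

By the law of cosines, cos E = (f² + d² − e²) / (2·f·d) ≈ -0.21019, so ∠E ≈ 1.783 rad.
Circumradius = e/(2 sin E) ≈ 145.19.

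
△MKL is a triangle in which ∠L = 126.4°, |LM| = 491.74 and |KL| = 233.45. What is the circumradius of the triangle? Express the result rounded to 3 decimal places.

By the law of cosines, |MK|² = |KL|² + |LM|² − 2·|KL|·|LM|·cos L = 4.3255e+05, so |MK| ≈ 657.69.
Area = ½·|KL|·|LM|·sin L ≈ 46200.
Circumradius = |MK|/(2 sin L) ≈ 408.56.

408.555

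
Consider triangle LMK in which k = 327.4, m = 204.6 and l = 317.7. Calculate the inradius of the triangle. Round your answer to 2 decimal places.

r ≈ 73.57

Semiperimeter s = (317.7 + 204.6 + 327.4)/2 = 424.85.
Heron's formula: area = √(424.85·107.15·220.25·97.45) ≈ 31258.
Inradius = area/s = 31258/424.85 ≈ 73.574.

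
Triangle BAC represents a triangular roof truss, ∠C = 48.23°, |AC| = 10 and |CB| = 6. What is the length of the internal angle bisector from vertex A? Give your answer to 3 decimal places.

t_A ≈ 8.128

By the law of cosines, |BA|² = |AC|² + |CB|² − 2·|AC|·|CB|·cos C = 56.063, so |BA| ≈ 7.4875.
Law of cosines again: cos A = (|BA|² + |AC|² − |CB|²)/(2·|BA|·|AC|) ≈ 0.80175, so ∠A ≈ 36.70°.
The bisector from A has length 2·|BA|·|AC|·cos(∠A/2)/(|BA|+|AC|) ≈ 8.1278.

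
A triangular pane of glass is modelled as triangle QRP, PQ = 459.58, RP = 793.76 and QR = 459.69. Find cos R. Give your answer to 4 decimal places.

cos R ≈ 0.8635

By the law of cosines, cos R = (QR² + RP² − PQ²) / (2·QR·RP) ≈ 0.86350, so ∠R ≈ 30.29°.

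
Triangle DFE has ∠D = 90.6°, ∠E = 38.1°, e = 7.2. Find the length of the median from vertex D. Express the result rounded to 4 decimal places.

5.7749

The third angle is ∠F = 180° − ∠E − ∠D = 51.30°.
Law of sines: d = e·sin D/sin E ≈ 11.668.
Law of sines: f = e·sin F/sin E ≈ 9.1066.
Median from D: ½√(2·f² + 2·e² − d²) ≈ 5.7749.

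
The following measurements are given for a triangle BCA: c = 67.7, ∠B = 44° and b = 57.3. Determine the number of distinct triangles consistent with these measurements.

2

c·sin B = 67.7·sin(44°) ≈ 47.03.
Since c sin B < b < c (47.03 < 57.3 < 67.7), two triangles exist.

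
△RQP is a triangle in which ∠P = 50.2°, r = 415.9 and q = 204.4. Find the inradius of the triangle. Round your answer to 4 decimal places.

By the law of cosines, p² = r² + q² − 2·r·q·cos P = 1.0592e+05, so p ≈ 325.45.
Area = ½·r·q·sin P ≈ 32656.
Semiperimeter s = (415.9+204.4+325.45)/2 = 472.88.
Inradius = area/s = 32656/472.88 ≈ 69.058.

69.0578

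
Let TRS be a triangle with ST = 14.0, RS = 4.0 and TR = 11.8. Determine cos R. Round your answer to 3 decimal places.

cos R ≈ -0.432

By the law of cosines, cos R = (TR² + RS² − ST²) / (2·TR·RS) ≈ -0.43178, so ∠R ≈ 115.58°.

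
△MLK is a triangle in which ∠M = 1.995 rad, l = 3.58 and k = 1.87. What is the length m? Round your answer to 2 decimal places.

4.67

By the law of cosines, m² = l² + k² − 2·l·k·cos M = 21.824, so m ≈ 4.6716.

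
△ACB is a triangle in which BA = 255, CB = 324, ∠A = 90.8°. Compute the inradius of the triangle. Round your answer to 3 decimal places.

Law of sines: sin C = BA·sin A/CB ≈ 0.78696.
Since CB ≥ BA, only the acute value applies: ∠C ≈ 51.90°.
Then ∠B = 180° − ∠A − ∠C ≈ 37.30°.
Law of sines gives AC = CB·sin B/sin A ≈ 196.35.
Area = ½·CB·BA·sin B ≈ 25032.
Semiperimeter s = (324+255+196.35)/2 = 387.67.
Inradius = area/s = 25032/387.67 ≈ 64.57.

r ≈ 64.570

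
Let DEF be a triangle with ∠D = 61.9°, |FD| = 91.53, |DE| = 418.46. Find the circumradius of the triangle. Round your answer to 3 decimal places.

By the law of cosines, |EF|² = |FD|² + |DE|² − 2·|FD|·|DE|·cos D = 1.4741e+05, so |EF| ≈ 383.93.
Area = ½·|FD|·|DE|·sin D ≈ 16893.
Circumradius = |EF|/(2 sin D) ≈ 217.62.

217.618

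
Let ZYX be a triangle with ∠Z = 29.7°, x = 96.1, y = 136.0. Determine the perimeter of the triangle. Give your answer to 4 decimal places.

302.9934

By the law of cosines, z² = y² + x² − 2·y·x·cos Z = 5025.9, so z ≈ 70.893.
Semiperimeter s = (70.893+136+96.1)/2 = 151.5.
Perimeter = 70.893 + 136 + 96.1 = 302.99.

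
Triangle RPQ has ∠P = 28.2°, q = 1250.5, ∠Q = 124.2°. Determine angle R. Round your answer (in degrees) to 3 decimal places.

The third angle is ∠R = 180° − ∠P − ∠Q = 27.60°.

27.600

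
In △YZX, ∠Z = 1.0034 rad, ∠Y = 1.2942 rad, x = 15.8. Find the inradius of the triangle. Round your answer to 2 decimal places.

r ≈ 5.02

The third angle is ∠X = π − ∠Y − ∠Z = 0.8440 rad.
Law of sines: y = x·sin Y/sin X ≈ 20.339.
Law of sines: z = x·sin Z/sin X ≈ 17.83.
Area = ½·x·y·sin Z ≈ 135.5.
Semiperimeter s = (20.339+17.83+15.8)/2 = 26.984.
Inradius = area/s = 135.5/26.984 ≈ 5.0215.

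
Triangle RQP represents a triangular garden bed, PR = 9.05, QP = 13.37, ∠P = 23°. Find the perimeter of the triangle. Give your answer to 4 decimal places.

By the law of cosines, RQ² = QP² + PR² − 2·QP·PR·cos P = 37.9, so RQ ≈ 6.1563.
Semiperimeter s = (13.37+9.05+6.1563)/2 = 14.288.
Perimeter = 13.37 + 9.05 + 6.1563 = 28.576.

28.5763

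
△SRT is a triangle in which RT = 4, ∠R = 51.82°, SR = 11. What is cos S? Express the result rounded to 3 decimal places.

0.938

By the law of cosines, TS² = SR² + RT² − 2·SR·RT·cos R = 82.604, so TS ≈ 9.0887.
Law of cosines again: cos S = (TS² + SR² − RT²)/(2·TS·SR) ≈ 0.93825, so ∠S ≈ 20.24°.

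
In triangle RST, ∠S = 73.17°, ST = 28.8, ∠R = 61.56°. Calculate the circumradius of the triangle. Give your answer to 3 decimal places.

The third angle is ∠T = 180° − ∠R − ∠S = 45.27°.
Law of sines: TR = ST·sin S/sin R ≈ 31.35.
Law of sines: RS = ST·sin T/sin R ≈ 23.269.
Circumradius = ST/(2 sin R) ≈ 16.376.

16.376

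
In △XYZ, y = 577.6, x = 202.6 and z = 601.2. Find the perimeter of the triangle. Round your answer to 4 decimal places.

Perimeter = 202.6 + 577.6 + 601.2 = 1381.4.

perimeter ≈ 1381.4000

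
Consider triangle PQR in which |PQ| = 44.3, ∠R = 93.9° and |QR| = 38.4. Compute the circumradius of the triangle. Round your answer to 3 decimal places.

22.201

Law of sines: sin P = |QR|·sin R/|PQ| ≈ 0.86481.
Since |PQ| ≥ |QR|, only the acute value applies: ∠P ≈ 59.86°.
Then ∠Q = 180° − ∠R − ∠P ≈ 26.24°.
Law of sines gives |RP| = |PQ|·sin Q/sin R ≈ 19.631.
Circumradius = |PQ|/(2 sin R) ≈ 22.201.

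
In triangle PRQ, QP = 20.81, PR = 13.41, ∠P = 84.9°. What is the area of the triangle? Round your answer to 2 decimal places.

138.98

Area = ½·QP·PR·sin P ≈ 138.98.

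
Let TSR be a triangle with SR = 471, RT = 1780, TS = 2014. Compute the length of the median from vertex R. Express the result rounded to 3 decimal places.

825.271

Median from R: ½√(2·SR² + 2·RT² − TS²) ≈ 825.27.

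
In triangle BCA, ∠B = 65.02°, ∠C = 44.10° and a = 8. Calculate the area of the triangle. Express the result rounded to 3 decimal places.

The third angle is ∠A = 180° − ∠B − ∠C = 70.88°.
Law of sines: b = a·sin B/sin A ≈ 7.675.
Law of sines: c = a·sin C/sin A ≈ 5.8924.
Area = ½·a·b·sin C ≈ 21.365.

area ≈ 21.365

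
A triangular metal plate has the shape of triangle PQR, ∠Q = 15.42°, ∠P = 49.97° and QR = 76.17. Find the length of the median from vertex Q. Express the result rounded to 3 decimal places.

m_Q ≈ 82.558

The third angle is ∠R = 180° − ∠P − ∠Q = 114.61°.
Law of sines: RP = QR·sin Q/sin P ≈ 26.45.
Law of sines: PQ = QR·sin R/sin P ≈ 90.44.
Median from Q: ½√(2·PQ² + 2·QR² − RP²) ≈ 82.558.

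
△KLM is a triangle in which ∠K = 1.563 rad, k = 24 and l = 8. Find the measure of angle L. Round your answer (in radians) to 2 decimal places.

Law of sines: sin L = l·sin K/k ≈ 0.33332.
Since k ≥ l, only the acute value applies: ∠L ≈ 0.340 rad.
Then ∠M = π − ∠K − ∠L ≈ 1.239 rad.

0.34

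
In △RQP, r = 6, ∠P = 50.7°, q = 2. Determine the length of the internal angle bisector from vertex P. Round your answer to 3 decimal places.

By the law of cosines, p² = r² + q² − 2·r·q·cos P = 24.799, so p ≈ 4.9798.
The bisector from P has length 2·r·q·cos(∠P/2)/(r+q) ≈ 2.7111.

t_P ≈ 2.711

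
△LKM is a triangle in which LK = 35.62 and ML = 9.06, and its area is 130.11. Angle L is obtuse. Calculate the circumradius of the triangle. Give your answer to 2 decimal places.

From area = ½·ML·LK·sin L, we get sin L = 2·area/(ML·LK) ≈ 0.80634.
Taking the obtuse solution, ∠L ≈ 126.26°.
Law of cosines then gives KM ≈ 41.625.
Circumradius = KM/(2 sin L) ≈ 25.811.

25.81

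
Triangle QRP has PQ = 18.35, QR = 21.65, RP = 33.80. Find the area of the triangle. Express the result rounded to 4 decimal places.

area ≈ 179.8875

Semiperimeter s = (33.8 + 18.35 + 21.65)/2 = 36.9.
Heron's formula: area = √(36.9·3.1·18.55·15.25) ≈ 179.89.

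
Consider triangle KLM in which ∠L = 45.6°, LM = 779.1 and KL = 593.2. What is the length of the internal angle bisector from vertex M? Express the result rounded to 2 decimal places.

591.37

By the law of cosines, MK² = KL² + LM² − 2·KL·LM·cos L = 3.1217e+05, so MK ≈ 558.72.
Law of cosines again: cos M = (LM² + MK² − KL²)/(2·LM·MK) ≈ 0.65160, so ∠M ≈ 49.34°.
The bisector from M has length 2·LM·MK·cos(∠M/2)/(LM+MK) ≈ 591.37.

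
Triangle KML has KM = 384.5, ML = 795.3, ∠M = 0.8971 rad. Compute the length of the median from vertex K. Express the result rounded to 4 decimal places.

m_K ≈ 339.3936

By the law of cosines, LK² = KM² + ML² − 2·KM·ML·cos M = 3.9879e+05, so LK ≈ 631.5.
Median from K: ½√(2·LK² + 2·KM² − ML²) ≈ 339.39.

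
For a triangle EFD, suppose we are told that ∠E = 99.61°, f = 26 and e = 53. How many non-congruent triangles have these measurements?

1

f·sin E = 26·sin(99.61°) ≈ 25.64.
Since ∠E is not acute, a triangle exists only if e > f; here e > f, so there is exactly one triangle.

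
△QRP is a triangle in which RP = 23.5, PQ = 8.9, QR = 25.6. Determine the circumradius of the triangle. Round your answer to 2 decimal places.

12.82

By the law of cosines, cos Q = (PQ² + QR² − RP²) / (2·PQ·QR) ≈ 0.40011, so ∠Q ≈ 1.1592 rad.
Circumradius = RP/(2 sin Q) ≈ 12.821.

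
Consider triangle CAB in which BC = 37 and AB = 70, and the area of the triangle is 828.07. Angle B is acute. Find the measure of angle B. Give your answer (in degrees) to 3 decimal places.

39.750

From area = ½·AB·BC·sin B, we get sin B = 2·area/(AB·BC) ≈ 0.63944.
Taking the acute solution, ∠B ≈ 39.75°.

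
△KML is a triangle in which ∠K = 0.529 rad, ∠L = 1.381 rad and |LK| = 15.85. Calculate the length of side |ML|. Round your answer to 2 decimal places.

8.48

The third angle is ∠M = π − ∠L − ∠K = 1.232 rad.
Law of sines: |ML| = |LK|·sin K/sin M ≈ 8.4823.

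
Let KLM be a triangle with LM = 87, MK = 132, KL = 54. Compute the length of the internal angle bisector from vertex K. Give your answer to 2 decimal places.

74.62

By the law of cosines, cos K = (MK² + KL² − LM²) / (2·MK·KL) ≈ 0.89583, so ∠K ≈ 26.38°.
The bisector from K has length 2·MK·KL·cos(∠K/2)/(MK+KL) ≈ 74.623.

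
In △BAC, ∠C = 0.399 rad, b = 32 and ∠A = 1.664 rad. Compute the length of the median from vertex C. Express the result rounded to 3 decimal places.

The third angle is ∠B = π − ∠A − ∠C = 1.079 rad.
Law of sines: a = b·sin A/sin B ≈ 36.153.
Law of sines: c = b·sin C/sin B ≈ 14.106.
Median from C: ½√(2·b² + 2·a² − c²) ≈ 33.403.

33.403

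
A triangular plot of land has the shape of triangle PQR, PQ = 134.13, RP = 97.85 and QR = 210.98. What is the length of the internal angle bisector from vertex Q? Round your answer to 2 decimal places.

t_Q ≈ 161.32

By the law of cosines, cos Q = (PQ² + QR² − RP²) / (2·PQ·QR) ≈ 0.93518, so ∠Q ≈ 20.74°.
The bisector from Q has length 2·PQ·QR·cos(∠Q/2)/(PQ+QR) ≈ 161.32.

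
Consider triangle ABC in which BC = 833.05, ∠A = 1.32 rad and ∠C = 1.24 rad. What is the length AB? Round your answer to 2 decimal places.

813.33

The third angle is ∠B = π − ∠C − ∠A = 0.582 rad.
Law of sines: AB = BC·sin C/sin A ≈ 813.33.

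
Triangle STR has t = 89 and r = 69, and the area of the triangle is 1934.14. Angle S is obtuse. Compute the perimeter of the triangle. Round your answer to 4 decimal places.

From area = ½·t·r·sin S, we get sin S = 2·area/(t·r) ≈ 0.62991.
Taking the obtuse solution, ∠S ≈ 140.96°.
Law of cosines then gives s ≈ 149.07.
Perimeter = 149.07 + 89 + 69 = 307.07.

307.0672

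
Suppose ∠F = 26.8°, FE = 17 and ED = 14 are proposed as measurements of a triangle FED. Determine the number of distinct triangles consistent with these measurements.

FE·sin F = 17·sin(26.8°) ≈ 7.665.
Since FE sin F < ED < FE (7.665 < 14 < 17), two triangles exist.

2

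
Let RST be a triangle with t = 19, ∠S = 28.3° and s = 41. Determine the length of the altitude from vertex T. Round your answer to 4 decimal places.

Law of sines: sin T = t·sin S/s ≈ 0.21970.
Since s ≥ t, only the acute value applies: ∠T ≈ 12.69°.
Then ∠R = 180° − ∠S − ∠T ≈ 139.01°.
Law of sines gives r = s·sin R/sin S ≈ 56.727.
Area = ½·s·t·sin R ≈ 255.49.
The altitude from T has length 2·area/t ≈ 26.894.

h_T ≈ 26.8938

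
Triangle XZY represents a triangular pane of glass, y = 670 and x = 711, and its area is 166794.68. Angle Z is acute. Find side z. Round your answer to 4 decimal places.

523.7215

From area = ½·y·x·sin Z, we get sin Z = 2·area/(y·x) ≈ 0.70027.
Taking the acute solution, ∠Z ≈ 44.45°.
Law of cosines then gives z ≈ 523.72.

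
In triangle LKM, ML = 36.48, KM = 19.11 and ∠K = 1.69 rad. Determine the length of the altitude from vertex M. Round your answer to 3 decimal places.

Law of sines: sin L = KM·sin K/ML ≈ 0.52013.
Since ML ≥ KM, only the acute value applies: ∠L ≈ 0.547 rad.
Then ∠M = π − ∠K − ∠L ≈ 0.905 rad.
Law of sines gives LK = ML·sin M/sin K ≈ 28.884.
Area = ½·ML·KM·sin M ≈ 274.03.
The altitude from M has length 2·area/LK ≈ 18.974.

h_M ≈ 18.974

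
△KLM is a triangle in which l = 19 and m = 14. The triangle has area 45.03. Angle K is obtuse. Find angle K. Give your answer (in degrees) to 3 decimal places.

160.210

From area = ½·l·m·sin K, we get sin K = 2·area/(l·m) ≈ 0.33857.
Taking the obtuse solution, ∠K ≈ 160.21°.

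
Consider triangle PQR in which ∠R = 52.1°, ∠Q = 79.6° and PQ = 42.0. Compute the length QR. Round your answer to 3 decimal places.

The third angle is ∠P = 180° − ∠Q − ∠R = 48.30°.
Law of sines: QR = PQ·sin P/sin R ≈ 39.741.

39.741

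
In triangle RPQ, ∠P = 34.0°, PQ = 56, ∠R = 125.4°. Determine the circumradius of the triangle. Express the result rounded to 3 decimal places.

34.350

The third angle is ∠Q = 180° − ∠R − ∠P = 20.60°.
Law of sines: QR = PQ·sin P/sin R ≈ 38.417.
Law of sines: RP = PQ·sin Q/sin R ≈ 24.172.
Circumradius = PQ/(2 sin R) ≈ 34.35.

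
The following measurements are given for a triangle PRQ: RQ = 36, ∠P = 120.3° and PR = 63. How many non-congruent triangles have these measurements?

0

PR·sin P = 63·sin(120.3°) ≈ 54.39.
Since ∠P is not acute, a triangle exists only if RQ > PR; here RQ ≤ PR, so there is no triangle.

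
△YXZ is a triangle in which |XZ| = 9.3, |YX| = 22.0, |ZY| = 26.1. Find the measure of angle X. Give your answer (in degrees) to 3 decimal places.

∠X ≈ 105.699°

By the law of cosines, cos X = (|YX|² + |XZ|² − |ZY|²) / (2·|YX|·|XZ|) ≈ -0.27058, so ∠X ≈ 105.70°.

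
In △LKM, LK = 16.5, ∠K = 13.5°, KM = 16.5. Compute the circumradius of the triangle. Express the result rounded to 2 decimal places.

By the law of cosines, ML² = LK² + KM² − 2·LK·KM·cos K = 15.045, so ML ≈ 3.8787.
Area = ½·LK·KM·sin K ≈ 31.778.
Circumradius = ML/(2 sin K) ≈ 8.3076.

R ≈ 8.31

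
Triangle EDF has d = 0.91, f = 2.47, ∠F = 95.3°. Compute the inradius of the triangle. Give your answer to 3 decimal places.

Law of sines: sin D = d·sin F/f ≈ 0.36685.
Since f ≥ d, only the acute value applies: ∠D ≈ 21.52°.
Then ∠E = 180° − ∠F − ∠D ≈ 63.18°.
Law of sines gives e = f·sin E/sin F ≈ 2.2137.
Area = ½·f·d·sin E ≈ 1.0029.
Semiperimeter s = (2.2137+0.91+2.47)/2 = 2.7969.
Inradius = area/s = 1.0029/2.7969 ≈ 0.3586.

r ≈ 0.359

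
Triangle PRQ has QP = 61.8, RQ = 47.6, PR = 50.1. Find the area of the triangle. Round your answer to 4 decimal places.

Semiperimeter s = (47.6 + 61.8 + 50.1)/2 = 79.75.
Heron's formula: area = √(79.75·32.15·17.95·29.65) ≈ 1168.2.

area ≈ 1168.1548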